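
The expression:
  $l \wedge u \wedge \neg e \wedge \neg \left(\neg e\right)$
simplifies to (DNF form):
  $\text{False}$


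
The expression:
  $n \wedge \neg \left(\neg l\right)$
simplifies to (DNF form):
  $l \wedge n$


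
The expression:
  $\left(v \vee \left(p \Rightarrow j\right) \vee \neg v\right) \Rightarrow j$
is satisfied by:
  {j: True}


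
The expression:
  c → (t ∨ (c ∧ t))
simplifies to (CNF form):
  t ∨ ¬c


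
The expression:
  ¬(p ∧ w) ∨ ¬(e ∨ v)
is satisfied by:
  {v: False, p: False, w: False, e: False}
  {e: True, v: False, p: False, w: False}
  {v: True, e: False, p: False, w: False}
  {e: True, v: True, p: False, w: False}
  {w: True, e: False, v: False, p: False}
  {w: True, e: True, v: False, p: False}
  {w: True, v: True, e: False, p: False}
  {w: True, e: True, v: True, p: False}
  {p: True, w: False, v: False, e: False}
  {p: True, e: True, w: False, v: False}
  {p: True, v: True, w: False, e: False}
  {e: True, p: True, v: True, w: False}
  {p: True, w: True, e: False, v: False}


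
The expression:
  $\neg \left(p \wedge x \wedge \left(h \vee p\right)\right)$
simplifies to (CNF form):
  $\neg p \vee \neg x$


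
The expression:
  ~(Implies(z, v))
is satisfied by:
  {z: True, v: False}


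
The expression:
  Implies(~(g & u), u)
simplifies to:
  u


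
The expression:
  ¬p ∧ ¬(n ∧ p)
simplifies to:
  ¬p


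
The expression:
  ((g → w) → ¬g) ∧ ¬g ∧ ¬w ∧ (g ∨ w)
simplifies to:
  False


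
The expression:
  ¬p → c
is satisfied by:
  {c: True, p: True}
  {c: True, p: False}
  {p: True, c: False}


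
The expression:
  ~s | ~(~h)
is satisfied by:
  {h: True, s: False}
  {s: False, h: False}
  {s: True, h: True}


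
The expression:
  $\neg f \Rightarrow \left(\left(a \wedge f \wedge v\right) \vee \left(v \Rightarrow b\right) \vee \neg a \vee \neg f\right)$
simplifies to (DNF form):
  $\text{True}$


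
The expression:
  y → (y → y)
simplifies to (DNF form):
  True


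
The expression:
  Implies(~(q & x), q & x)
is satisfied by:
  {x: True, q: True}


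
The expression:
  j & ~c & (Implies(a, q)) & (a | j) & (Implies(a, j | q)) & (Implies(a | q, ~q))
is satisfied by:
  {j: True, q: False, a: False, c: False}


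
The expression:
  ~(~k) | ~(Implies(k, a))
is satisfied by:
  {k: True}


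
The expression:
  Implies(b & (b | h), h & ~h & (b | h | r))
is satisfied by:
  {b: False}


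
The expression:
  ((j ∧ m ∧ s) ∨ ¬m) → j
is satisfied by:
  {m: True, j: True}
  {m: True, j: False}
  {j: True, m: False}


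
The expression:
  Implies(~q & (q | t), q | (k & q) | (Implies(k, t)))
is always true.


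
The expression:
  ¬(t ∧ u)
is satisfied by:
  {u: False, t: False}
  {t: True, u: False}
  {u: True, t: False}


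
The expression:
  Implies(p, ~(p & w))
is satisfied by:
  {p: False, w: False}
  {w: True, p: False}
  {p: True, w: False}


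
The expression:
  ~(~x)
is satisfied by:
  {x: True}


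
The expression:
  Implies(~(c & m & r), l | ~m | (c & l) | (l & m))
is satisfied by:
  {r: True, l: True, c: True, m: False}
  {r: True, l: True, c: False, m: False}
  {l: True, c: True, m: False, r: False}
  {l: True, c: False, m: False, r: False}
  {r: True, c: True, m: False, l: False}
  {r: True, c: False, m: False, l: False}
  {c: True, r: False, m: False, l: False}
  {c: False, r: False, m: False, l: False}
  {r: True, l: True, m: True, c: True}
  {r: True, l: True, m: True, c: False}
  {l: True, m: True, c: True, r: False}
  {l: True, m: True, c: False, r: False}
  {r: True, m: True, c: True, l: False}


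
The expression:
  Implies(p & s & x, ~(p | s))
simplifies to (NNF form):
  ~p | ~s | ~x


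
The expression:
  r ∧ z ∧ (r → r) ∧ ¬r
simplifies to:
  False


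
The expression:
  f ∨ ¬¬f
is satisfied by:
  {f: True}


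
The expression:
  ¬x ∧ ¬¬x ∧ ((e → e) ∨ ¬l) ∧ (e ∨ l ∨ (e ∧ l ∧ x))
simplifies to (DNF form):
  False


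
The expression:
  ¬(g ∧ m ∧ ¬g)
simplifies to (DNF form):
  True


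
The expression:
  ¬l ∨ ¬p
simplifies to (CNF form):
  ¬l ∨ ¬p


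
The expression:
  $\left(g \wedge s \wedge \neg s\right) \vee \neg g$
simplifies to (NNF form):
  $\neg g$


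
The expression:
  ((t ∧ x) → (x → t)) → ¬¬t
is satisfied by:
  {t: True}


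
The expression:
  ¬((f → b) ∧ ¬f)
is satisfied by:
  {f: True}


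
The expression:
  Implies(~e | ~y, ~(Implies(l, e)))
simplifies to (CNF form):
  (e | l) & (l | y) & (e | ~e) & (y | ~e)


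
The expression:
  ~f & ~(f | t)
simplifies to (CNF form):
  ~f & ~t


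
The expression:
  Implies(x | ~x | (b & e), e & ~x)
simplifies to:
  e & ~x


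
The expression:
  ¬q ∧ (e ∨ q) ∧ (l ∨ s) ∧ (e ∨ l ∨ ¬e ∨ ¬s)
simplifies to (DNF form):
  (e ∧ l ∧ ¬q) ∨ (e ∧ s ∧ ¬q)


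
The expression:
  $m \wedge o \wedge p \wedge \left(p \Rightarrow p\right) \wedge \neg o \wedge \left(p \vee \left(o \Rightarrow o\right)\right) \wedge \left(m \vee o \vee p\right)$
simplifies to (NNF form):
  $\text{False}$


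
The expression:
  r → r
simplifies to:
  True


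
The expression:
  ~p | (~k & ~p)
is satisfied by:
  {p: False}


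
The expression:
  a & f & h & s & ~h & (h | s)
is never true.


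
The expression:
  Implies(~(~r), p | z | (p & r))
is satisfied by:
  {z: True, p: True, r: False}
  {z: True, p: False, r: False}
  {p: True, z: False, r: False}
  {z: False, p: False, r: False}
  {r: True, z: True, p: True}
  {r: True, z: True, p: False}
  {r: True, p: True, z: False}


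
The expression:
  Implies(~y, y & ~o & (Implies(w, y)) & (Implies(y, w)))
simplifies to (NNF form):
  y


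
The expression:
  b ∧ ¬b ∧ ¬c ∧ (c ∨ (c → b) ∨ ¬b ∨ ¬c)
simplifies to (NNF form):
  False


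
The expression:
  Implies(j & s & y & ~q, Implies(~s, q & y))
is always true.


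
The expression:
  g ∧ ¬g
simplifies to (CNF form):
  False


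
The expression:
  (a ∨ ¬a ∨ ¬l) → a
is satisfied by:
  {a: True}


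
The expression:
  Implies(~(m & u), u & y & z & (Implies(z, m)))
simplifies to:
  m & u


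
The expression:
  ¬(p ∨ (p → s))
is never true.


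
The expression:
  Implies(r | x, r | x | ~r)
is always true.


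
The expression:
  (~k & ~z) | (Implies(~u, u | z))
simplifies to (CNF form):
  u | z | ~k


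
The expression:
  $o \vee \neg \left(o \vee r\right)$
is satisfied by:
  {o: True, r: False}
  {r: False, o: False}
  {r: True, o: True}


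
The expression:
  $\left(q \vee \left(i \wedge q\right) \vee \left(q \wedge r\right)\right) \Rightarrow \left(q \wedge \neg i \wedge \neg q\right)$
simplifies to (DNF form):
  $\neg q$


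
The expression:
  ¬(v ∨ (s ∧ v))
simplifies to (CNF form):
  ¬v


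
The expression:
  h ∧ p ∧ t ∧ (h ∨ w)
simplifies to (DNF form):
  h ∧ p ∧ t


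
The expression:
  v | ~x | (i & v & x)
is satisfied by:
  {v: True, x: False}
  {x: False, v: False}
  {x: True, v: True}


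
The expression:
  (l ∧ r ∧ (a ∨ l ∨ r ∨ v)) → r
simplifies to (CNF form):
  True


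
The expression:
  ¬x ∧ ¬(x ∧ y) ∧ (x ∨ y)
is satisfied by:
  {y: True, x: False}


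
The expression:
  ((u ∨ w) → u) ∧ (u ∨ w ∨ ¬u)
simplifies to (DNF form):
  u ∨ ¬w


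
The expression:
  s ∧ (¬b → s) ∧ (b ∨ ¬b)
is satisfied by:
  {s: True}


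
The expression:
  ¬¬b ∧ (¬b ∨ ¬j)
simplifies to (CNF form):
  b ∧ ¬j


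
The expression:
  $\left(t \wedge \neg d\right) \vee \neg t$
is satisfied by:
  {t: False, d: False}
  {d: True, t: False}
  {t: True, d: False}


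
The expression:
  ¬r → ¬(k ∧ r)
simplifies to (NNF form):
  True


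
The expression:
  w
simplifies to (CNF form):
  w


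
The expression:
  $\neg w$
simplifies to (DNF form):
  $\neg w$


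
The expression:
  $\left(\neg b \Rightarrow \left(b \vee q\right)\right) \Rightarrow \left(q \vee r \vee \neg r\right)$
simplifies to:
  $\text{True}$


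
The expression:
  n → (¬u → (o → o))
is always true.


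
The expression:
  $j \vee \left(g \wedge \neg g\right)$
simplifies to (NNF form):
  $j$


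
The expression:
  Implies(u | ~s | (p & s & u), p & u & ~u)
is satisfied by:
  {s: True, u: False}


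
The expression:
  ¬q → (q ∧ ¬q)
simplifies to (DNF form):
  q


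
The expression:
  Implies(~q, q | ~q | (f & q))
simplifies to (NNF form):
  True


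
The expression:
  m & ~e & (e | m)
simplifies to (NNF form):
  m & ~e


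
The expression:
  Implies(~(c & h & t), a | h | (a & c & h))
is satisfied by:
  {a: True, h: True}
  {a: True, h: False}
  {h: True, a: False}


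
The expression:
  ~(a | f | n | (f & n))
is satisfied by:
  {n: False, f: False, a: False}


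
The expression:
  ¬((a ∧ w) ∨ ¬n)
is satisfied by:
  {n: True, w: False, a: False}
  {a: True, n: True, w: False}
  {w: True, n: True, a: False}


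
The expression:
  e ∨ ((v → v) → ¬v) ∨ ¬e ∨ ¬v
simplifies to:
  True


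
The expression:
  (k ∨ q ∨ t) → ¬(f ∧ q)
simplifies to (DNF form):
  ¬f ∨ ¬q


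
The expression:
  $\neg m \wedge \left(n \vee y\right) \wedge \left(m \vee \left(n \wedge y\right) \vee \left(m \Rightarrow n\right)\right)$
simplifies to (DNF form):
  $\left(n \wedge \neg m\right) \vee \left(y \wedge \neg m\right)$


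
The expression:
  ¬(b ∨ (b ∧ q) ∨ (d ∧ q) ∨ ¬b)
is never true.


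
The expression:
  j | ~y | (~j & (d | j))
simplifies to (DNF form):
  d | j | ~y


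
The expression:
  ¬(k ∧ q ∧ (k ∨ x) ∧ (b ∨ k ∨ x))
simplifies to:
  ¬k ∨ ¬q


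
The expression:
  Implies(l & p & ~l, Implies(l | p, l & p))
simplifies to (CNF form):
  True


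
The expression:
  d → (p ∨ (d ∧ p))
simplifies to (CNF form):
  p ∨ ¬d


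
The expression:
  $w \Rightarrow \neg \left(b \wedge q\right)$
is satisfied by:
  {w: False, q: False, b: False}
  {b: True, w: False, q: False}
  {q: True, w: False, b: False}
  {b: True, q: True, w: False}
  {w: True, b: False, q: False}
  {b: True, w: True, q: False}
  {q: True, w: True, b: False}


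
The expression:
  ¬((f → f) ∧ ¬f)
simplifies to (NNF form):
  f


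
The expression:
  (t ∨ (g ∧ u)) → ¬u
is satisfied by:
  {g: False, u: False, t: False}
  {t: True, g: False, u: False}
  {g: True, t: False, u: False}
  {t: True, g: True, u: False}
  {u: True, t: False, g: False}


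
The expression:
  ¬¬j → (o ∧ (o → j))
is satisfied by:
  {o: True, j: False}
  {j: False, o: False}
  {j: True, o: True}


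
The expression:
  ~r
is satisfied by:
  {r: False}


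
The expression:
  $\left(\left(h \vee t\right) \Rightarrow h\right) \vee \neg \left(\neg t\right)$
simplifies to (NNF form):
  $\text{True}$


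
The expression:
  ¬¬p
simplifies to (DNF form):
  p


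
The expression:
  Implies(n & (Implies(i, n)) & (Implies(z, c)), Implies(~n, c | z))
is always true.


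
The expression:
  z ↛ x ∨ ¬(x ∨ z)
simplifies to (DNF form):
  ¬x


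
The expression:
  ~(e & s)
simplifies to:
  ~e | ~s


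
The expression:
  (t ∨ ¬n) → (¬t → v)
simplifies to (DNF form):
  n ∨ t ∨ v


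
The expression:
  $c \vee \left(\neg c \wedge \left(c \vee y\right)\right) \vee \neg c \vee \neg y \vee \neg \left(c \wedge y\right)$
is always true.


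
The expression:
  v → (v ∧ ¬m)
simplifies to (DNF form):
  ¬m ∨ ¬v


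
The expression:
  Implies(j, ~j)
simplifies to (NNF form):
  ~j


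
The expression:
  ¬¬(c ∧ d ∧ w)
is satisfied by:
  {c: True, w: True, d: True}


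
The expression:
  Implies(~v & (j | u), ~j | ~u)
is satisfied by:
  {v: True, u: False, j: False}
  {u: False, j: False, v: False}
  {j: True, v: True, u: False}
  {j: True, u: False, v: False}
  {v: True, u: True, j: False}
  {u: True, v: False, j: False}
  {j: True, u: True, v: True}


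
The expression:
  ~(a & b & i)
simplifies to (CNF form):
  ~a | ~b | ~i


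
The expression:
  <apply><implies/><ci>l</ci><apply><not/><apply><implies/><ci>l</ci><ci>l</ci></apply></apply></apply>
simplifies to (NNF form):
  <apply><not/><ci>l</ci></apply>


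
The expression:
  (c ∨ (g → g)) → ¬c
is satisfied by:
  {c: False}


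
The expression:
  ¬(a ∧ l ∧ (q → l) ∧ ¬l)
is always true.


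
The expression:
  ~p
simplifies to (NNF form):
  ~p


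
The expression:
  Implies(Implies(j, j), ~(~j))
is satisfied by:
  {j: True}


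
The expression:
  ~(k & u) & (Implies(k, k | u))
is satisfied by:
  {u: False, k: False}
  {k: True, u: False}
  {u: True, k: False}


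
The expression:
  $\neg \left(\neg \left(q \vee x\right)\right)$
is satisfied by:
  {x: True, q: True}
  {x: True, q: False}
  {q: True, x: False}


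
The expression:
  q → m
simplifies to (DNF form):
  m ∨ ¬q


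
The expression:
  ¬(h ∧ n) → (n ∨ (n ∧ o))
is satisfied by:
  {n: True}


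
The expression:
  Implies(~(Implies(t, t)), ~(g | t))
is always true.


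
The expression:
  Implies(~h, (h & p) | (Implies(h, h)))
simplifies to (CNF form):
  True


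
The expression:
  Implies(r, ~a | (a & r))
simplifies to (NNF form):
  True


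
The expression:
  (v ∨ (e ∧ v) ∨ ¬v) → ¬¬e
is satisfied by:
  {e: True}


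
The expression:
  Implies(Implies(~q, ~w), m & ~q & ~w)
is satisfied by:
  {m: True, w: True, q: False}
  {m: True, q: False, w: False}
  {w: True, q: False, m: False}


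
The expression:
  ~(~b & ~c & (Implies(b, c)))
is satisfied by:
  {b: True, c: True}
  {b: True, c: False}
  {c: True, b: False}


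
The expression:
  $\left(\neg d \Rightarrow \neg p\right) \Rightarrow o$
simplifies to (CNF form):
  $\left(o \vee p\right) \wedge \left(o \vee \neg d\right)$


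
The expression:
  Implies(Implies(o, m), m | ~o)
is always true.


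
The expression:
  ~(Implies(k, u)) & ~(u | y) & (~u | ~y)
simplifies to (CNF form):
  k & ~u & ~y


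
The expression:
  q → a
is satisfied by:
  {a: True, q: False}
  {q: False, a: False}
  {q: True, a: True}


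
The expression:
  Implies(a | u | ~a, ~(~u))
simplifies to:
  u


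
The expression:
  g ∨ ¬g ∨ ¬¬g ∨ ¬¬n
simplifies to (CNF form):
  True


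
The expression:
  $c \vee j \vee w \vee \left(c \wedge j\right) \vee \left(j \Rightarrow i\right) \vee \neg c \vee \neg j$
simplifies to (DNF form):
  $\text{True}$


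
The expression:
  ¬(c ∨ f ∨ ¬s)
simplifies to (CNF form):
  s ∧ ¬c ∧ ¬f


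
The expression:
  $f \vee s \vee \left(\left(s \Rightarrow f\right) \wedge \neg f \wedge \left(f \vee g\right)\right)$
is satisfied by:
  {g: True, s: True, f: True}
  {g: True, s: True, f: False}
  {g: True, f: True, s: False}
  {g: True, f: False, s: False}
  {s: True, f: True, g: False}
  {s: True, f: False, g: False}
  {f: True, s: False, g: False}


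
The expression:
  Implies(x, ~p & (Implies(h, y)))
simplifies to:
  ~x | (y & ~p) | (~h & ~p)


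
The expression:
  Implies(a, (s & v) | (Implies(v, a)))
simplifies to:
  True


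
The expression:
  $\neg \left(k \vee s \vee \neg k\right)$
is never true.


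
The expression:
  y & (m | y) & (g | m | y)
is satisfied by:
  {y: True}


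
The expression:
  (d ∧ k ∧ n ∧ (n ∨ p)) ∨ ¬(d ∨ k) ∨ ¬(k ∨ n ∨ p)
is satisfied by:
  {p: False, n: False, k: False, d: False}
  {n: True, d: False, p: False, k: False}
  {p: True, d: False, n: False, k: False}
  {n: True, p: True, d: False, k: False}
  {d: True, p: False, n: False, k: False}
  {k: True, d: True, n: True, p: False}
  {k: True, d: True, n: True, p: True}


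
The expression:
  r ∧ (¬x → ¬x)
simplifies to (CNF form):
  r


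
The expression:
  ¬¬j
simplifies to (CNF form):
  j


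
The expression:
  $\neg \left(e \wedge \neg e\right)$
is always true.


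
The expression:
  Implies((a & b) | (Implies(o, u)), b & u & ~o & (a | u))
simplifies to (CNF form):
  (b | o) & (o | u) & (~o | ~u) & (u | ~a | ~b)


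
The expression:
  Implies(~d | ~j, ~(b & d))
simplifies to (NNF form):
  j | ~b | ~d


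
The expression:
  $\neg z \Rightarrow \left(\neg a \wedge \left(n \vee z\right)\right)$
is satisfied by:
  {n: True, z: True, a: False}
  {z: True, a: False, n: False}
  {n: True, z: True, a: True}
  {z: True, a: True, n: False}
  {n: True, a: False, z: False}


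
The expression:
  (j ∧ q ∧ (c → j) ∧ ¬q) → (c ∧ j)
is always true.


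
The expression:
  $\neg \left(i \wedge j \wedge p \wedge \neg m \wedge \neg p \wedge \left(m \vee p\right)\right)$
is always true.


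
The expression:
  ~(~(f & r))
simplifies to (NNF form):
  f & r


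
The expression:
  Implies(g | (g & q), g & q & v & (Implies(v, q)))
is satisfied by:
  {q: True, v: True, g: False}
  {q: True, v: False, g: False}
  {v: True, q: False, g: False}
  {q: False, v: False, g: False}
  {q: True, g: True, v: True}


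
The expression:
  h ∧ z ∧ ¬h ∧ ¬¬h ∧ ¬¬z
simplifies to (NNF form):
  False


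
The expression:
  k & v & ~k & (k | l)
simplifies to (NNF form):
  False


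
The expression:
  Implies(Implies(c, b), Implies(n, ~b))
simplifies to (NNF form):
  ~b | ~n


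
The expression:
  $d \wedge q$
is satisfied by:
  {d: True, q: True}


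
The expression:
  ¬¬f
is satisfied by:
  {f: True}


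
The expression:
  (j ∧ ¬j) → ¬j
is always true.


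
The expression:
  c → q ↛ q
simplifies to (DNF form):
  ¬c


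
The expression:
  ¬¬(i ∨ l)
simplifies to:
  i ∨ l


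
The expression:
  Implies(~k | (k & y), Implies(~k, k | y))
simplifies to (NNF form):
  k | y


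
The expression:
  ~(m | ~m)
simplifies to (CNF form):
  False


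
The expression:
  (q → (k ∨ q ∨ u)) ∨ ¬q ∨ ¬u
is always true.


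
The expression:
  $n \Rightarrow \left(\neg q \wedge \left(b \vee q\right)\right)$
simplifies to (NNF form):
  $\left(b \wedge \neg q\right) \vee \neg n$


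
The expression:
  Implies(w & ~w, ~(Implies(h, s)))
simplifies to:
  True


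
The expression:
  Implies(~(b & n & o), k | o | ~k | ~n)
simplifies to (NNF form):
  True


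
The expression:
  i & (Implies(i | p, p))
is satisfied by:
  {i: True, p: True}


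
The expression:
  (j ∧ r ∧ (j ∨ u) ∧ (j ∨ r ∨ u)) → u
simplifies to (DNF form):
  u ∨ ¬j ∨ ¬r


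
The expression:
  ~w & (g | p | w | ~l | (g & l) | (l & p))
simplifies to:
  ~w & (g | p | ~l)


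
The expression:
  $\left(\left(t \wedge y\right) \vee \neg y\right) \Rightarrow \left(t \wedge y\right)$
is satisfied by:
  {y: True}


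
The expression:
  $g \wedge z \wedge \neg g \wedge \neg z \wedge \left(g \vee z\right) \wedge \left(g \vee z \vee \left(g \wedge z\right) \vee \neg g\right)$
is never true.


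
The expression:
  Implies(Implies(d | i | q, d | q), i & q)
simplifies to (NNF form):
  i & (q | ~d)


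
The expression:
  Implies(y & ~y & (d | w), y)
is always true.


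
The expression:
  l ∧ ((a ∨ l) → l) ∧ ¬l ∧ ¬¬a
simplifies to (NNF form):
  False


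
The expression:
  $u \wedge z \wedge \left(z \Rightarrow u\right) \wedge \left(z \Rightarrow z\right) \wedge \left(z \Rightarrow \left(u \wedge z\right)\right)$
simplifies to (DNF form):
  $u \wedge z$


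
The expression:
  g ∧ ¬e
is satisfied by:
  {g: True, e: False}


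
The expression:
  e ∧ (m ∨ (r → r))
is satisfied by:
  {e: True}


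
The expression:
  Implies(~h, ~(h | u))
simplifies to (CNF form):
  h | ~u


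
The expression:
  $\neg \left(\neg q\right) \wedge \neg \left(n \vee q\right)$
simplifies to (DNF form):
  $\text{False}$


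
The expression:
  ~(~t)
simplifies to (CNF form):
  t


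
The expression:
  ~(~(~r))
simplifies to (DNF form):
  ~r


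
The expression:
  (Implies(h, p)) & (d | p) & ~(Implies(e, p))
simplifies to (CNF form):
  d & e & ~h & ~p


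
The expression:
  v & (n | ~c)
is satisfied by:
  {n: True, v: True, c: False}
  {v: True, c: False, n: False}
  {n: True, c: True, v: True}


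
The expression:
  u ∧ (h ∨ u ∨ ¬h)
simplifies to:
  u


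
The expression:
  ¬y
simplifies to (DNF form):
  ¬y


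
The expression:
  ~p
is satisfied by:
  {p: False}


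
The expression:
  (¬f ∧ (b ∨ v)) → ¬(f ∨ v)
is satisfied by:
  {f: True, v: False}
  {v: False, f: False}
  {v: True, f: True}


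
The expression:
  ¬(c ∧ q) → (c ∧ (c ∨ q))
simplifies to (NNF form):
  c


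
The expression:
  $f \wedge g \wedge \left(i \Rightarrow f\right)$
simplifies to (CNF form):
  $f \wedge g$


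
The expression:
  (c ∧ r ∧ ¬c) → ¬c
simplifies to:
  True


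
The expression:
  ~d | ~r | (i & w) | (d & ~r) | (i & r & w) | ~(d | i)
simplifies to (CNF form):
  (i | ~d | ~r) & (w | ~d | ~r)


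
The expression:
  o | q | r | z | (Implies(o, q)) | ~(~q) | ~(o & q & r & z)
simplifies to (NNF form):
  True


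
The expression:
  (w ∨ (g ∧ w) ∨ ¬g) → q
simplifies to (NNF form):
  q ∨ (g ∧ ¬w)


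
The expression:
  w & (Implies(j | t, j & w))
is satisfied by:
  {j: True, w: True, t: False}
  {w: True, t: False, j: False}
  {t: True, j: True, w: True}


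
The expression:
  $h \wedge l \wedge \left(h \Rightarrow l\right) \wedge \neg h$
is never true.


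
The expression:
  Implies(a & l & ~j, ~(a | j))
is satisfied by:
  {j: True, l: False, a: False}
  {l: False, a: False, j: False}
  {j: True, a: True, l: False}
  {a: True, l: False, j: False}
  {j: True, l: True, a: False}
  {l: True, j: False, a: False}
  {j: True, a: True, l: True}


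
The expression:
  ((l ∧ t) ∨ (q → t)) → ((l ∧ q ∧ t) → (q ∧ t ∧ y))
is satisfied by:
  {y: True, l: False, q: False, t: False}
  {y: False, l: False, q: False, t: False}
  {y: True, t: True, l: False, q: False}
  {t: True, y: False, l: False, q: False}
  {y: True, q: True, t: False, l: False}
  {q: True, t: False, l: False, y: False}
  {y: True, t: True, q: True, l: False}
  {t: True, q: True, y: False, l: False}
  {y: True, l: True, t: False, q: False}
  {l: True, t: False, q: False, y: False}
  {y: True, t: True, l: True, q: False}
  {t: True, l: True, y: False, q: False}
  {y: True, q: True, l: True, t: False}
  {q: True, l: True, t: False, y: False}
  {y: True, t: True, q: True, l: True}


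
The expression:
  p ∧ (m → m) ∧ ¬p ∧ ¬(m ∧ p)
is never true.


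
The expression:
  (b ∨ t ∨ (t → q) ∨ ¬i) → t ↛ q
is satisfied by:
  {t: True, q: False}


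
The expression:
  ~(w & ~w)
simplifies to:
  True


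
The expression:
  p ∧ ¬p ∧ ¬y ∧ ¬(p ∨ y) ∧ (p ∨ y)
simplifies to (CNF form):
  False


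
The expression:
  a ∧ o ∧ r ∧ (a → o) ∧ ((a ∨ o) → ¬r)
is never true.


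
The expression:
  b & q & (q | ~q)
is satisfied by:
  {b: True, q: True}


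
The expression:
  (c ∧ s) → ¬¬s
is always true.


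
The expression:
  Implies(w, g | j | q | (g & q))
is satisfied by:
  {j: True, q: True, g: True, w: False}
  {j: True, q: True, w: False, g: False}
  {j: True, g: True, w: False, q: False}
  {j: True, w: False, g: False, q: False}
  {q: True, g: True, w: False, j: False}
  {q: True, w: False, g: False, j: False}
  {g: True, q: False, w: False, j: False}
  {q: False, w: False, g: False, j: False}
  {q: True, j: True, w: True, g: True}
  {q: True, j: True, w: True, g: False}
  {j: True, w: True, g: True, q: False}
  {j: True, w: True, q: False, g: False}
  {g: True, w: True, q: True, j: False}
  {w: True, q: True, j: False, g: False}
  {w: True, g: True, j: False, q: False}


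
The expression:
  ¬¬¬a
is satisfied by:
  {a: False}


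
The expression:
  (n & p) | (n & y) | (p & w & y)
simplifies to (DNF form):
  (n & p) | (n & y) | (n & p & w) | (n & p & y) | (n & w & y) | (p & w & y) | (n & p & w & y)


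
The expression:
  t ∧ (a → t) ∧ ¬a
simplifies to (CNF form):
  t ∧ ¬a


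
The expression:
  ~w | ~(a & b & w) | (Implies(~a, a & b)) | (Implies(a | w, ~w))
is always true.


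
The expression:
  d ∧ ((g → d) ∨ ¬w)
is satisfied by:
  {d: True}


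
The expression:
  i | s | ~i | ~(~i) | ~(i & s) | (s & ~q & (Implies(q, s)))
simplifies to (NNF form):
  True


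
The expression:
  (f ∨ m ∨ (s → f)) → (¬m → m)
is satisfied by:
  {m: True, s: True, f: False}
  {m: True, f: False, s: False}
  {m: True, s: True, f: True}
  {m: True, f: True, s: False}
  {s: True, f: False, m: False}


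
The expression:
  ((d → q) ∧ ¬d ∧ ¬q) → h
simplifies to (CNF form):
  d ∨ h ∨ q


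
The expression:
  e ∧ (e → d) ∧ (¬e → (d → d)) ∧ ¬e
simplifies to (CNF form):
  False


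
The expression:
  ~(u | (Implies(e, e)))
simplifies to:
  False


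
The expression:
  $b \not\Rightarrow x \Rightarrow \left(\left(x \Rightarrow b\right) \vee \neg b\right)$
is always true.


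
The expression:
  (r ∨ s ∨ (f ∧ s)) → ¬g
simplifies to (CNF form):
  (¬g ∨ ¬r) ∧ (¬g ∨ ¬s)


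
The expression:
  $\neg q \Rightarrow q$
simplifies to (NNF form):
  $q$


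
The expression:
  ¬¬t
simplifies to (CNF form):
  t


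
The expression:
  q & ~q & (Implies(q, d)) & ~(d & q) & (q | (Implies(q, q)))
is never true.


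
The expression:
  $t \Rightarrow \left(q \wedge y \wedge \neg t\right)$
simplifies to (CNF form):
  $\neg t$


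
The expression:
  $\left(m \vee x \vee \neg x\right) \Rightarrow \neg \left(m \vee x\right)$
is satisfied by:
  {x: False, m: False}


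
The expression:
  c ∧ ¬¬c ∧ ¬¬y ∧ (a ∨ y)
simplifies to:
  c ∧ y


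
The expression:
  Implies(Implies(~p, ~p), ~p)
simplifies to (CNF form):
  ~p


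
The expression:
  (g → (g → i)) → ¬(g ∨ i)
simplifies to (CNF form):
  ¬i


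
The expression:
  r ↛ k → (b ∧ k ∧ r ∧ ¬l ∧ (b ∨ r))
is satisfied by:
  {k: True, r: False}
  {r: False, k: False}
  {r: True, k: True}


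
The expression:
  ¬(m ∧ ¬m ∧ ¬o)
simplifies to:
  True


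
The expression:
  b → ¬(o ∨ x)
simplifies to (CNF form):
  (¬b ∨ ¬o) ∧ (¬b ∨ ¬x)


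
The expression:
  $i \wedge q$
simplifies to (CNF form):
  $i \wedge q$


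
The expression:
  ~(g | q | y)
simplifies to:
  ~g & ~q & ~y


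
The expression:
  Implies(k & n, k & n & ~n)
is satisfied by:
  {k: False, n: False}
  {n: True, k: False}
  {k: True, n: False}


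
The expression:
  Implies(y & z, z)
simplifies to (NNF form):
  True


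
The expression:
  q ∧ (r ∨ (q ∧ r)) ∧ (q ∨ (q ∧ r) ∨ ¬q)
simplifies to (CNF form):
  q ∧ r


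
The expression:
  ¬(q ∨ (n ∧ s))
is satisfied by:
  {q: False, s: False, n: False}
  {n: True, q: False, s: False}
  {s: True, q: False, n: False}


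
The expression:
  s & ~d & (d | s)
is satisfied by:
  {s: True, d: False}


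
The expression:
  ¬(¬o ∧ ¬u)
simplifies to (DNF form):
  o ∨ u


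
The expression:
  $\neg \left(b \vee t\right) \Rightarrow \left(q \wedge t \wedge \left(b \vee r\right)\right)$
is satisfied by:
  {b: True, t: True}
  {b: True, t: False}
  {t: True, b: False}


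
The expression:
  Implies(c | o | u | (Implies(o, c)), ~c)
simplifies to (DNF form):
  ~c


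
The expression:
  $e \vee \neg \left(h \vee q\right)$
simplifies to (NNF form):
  $e \vee \left(\neg h \wedge \neg q\right)$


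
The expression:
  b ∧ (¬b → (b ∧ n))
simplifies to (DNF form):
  b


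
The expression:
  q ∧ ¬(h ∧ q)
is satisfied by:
  {q: True, h: False}


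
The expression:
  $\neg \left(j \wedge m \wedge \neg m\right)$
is always true.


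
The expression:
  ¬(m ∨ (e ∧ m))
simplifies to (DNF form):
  ¬m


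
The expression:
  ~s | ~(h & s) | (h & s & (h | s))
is always true.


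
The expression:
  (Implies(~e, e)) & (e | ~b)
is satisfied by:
  {e: True}


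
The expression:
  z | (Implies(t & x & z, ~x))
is always true.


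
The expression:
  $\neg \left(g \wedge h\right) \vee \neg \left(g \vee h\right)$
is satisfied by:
  {h: False, g: False}
  {g: True, h: False}
  {h: True, g: False}


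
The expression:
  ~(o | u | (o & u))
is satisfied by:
  {u: False, o: False}


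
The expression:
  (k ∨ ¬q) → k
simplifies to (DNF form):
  k ∨ q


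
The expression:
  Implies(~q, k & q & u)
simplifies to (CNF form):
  q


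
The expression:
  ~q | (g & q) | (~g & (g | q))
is always true.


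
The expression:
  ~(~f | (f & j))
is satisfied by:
  {f: True, j: False}


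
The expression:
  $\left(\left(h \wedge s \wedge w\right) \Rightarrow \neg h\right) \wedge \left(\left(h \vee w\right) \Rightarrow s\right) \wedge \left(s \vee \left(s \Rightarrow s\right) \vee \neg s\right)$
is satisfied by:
  {s: True, h: False, w: False}
  {s: False, h: False, w: False}
  {w: True, s: True, h: False}
  {h: True, s: True, w: False}


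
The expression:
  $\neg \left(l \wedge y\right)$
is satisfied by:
  {l: False, y: False}
  {y: True, l: False}
  {l: True, y: False}


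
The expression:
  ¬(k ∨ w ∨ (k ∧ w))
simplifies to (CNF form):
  ¬k ∧ ¬w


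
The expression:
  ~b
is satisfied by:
  {b: False}


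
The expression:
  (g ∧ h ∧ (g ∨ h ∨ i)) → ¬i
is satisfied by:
  {h: False, i: False, g: False}
  {g: True, h: False, i: False}
  {i: True, h: False, g: False}
  {g: True, i: True, h: False}
  {h: True, g: False, i: False}
  {g: True, h: True, i: False}
  {i: True, h: True, g: False}


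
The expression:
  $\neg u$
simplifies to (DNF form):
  $\neg u$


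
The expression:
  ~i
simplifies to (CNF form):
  ~i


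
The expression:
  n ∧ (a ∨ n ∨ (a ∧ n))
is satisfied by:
  {n: True}


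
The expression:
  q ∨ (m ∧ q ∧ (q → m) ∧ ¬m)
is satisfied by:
  {q: True}


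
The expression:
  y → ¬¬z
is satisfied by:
  {z: True, y: False}
  {y: False, z: False}
  {y: True, z: True}


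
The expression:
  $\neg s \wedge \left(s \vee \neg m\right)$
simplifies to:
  $\neg m \wedge \neg s$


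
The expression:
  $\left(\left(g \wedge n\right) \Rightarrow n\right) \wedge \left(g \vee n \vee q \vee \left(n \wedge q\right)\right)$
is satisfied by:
  {n: True, q: True, g: True}
  {n: True, q: True, g: False}
  {n: True, g: True, q: False}
  {n: True, g: False, q: False}
  {q: True, g: True, n: False}
  {q: True, g: False, n: False}
  {g: True, q: False, n: False}


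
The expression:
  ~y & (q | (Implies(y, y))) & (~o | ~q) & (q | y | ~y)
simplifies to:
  ~y & (~o | ~q)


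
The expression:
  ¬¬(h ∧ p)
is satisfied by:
  {h: True, p: True}


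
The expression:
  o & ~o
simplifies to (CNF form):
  False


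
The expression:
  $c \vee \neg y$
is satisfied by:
  {c: True, y: False}
  {y: False, c: False}
  {y: True, c: True}


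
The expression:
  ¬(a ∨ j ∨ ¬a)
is never true.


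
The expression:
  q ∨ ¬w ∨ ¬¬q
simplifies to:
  q ∨ ¬w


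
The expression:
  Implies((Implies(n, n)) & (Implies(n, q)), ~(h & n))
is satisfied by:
  {h: False, q: False, n: False}
  {n: True, h: False, q: False}
  {q: True, h: False, n: False}
  {n: True, q: True, h: False}
  {h: True, n: False, q: False}
  {n: True, h: True, q: False}
  {q: True, h: True, n: False}


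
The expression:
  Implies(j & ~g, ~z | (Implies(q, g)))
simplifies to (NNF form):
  g | ~j | ~q | ~z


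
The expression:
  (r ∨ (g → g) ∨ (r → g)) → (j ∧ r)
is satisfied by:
  {r: True, j: True}


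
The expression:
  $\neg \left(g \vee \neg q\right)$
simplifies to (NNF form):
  $q \wedge \neg g$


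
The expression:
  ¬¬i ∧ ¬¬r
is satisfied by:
  {r: True, i: True}


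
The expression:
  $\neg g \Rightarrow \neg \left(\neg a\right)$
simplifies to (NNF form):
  $a \vee g$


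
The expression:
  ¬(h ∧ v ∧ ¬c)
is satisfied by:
  {c: True, h: False, v: False}
  {h: False, v: False, c: False}
  {c: True, v: True, h: False}
  {v: True, h: False, c: False}
  {c: True, h: True, v: False}
  {h: True, c: False, v: False}
  {c: True, v: True, h: True}


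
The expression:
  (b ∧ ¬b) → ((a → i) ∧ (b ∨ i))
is always true.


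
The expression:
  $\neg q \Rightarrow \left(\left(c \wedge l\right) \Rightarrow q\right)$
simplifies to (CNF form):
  $q \vee \neg c \vee \neg l$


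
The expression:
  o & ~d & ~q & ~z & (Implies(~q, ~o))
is never true.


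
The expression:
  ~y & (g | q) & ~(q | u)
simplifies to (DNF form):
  g & ~q & ~u & ~y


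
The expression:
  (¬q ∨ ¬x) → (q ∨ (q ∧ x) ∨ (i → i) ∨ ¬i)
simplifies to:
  True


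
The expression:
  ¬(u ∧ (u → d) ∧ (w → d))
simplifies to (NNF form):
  ¬d ∨ ¬u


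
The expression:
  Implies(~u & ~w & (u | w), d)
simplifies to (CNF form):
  True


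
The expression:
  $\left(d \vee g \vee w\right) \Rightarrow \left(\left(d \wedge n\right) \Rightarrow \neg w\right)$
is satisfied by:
  {w: False, d: False, n: False}
  {n: True, w: False, d: False}
  {d: True, w: False, n: False}
  {n: True, d: True, w: False}
  {w: True, n: False, d: False}
  {n: True, w: True, d: False}
  {d: True, w: True, n: False}


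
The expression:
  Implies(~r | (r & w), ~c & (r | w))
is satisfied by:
  {r: True, w: False, c: False}
  {c: True, r: True, w: False}
  {w: True, r: True, c: False}
  {w: True, r: False, c: False}


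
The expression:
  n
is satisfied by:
  {n: True}


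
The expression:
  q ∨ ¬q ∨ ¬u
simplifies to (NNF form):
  True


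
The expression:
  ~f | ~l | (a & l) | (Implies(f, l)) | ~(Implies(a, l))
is always true.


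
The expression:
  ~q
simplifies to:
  ~q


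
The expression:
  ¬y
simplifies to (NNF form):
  ¬y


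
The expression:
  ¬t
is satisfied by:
  {t: False}


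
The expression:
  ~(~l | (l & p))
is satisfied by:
  {l: True, p: False}


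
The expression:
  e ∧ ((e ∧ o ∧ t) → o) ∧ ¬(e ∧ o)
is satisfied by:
  {e: True, o: False}


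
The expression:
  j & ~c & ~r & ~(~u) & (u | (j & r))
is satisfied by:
  {j: True, u: True, r: False, c: False}


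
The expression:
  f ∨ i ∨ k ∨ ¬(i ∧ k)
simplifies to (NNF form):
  True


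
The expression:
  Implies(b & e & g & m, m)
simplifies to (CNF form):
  True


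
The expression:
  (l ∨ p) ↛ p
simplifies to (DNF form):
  l ∧ ¬p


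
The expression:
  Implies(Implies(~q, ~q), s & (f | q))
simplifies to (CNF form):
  s & (f | q)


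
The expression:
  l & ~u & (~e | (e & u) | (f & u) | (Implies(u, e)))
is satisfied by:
  {l: True, u: False}


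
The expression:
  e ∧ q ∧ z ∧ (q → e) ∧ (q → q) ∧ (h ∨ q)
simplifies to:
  e ∧ q ∧ z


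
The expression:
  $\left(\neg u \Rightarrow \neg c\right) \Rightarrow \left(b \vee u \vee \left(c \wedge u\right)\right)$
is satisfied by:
  {b: True, c: True, u: True}
  {b: True, c: True, u: False}
  {b: True, u: True, c: False}
  {b: True, u: False, c: False}
  {c: True, u: True, b: False}
  {c: True, u: False, b: False}
  {u: True, c: False, b: False}


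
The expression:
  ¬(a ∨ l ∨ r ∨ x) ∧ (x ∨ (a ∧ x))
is never true.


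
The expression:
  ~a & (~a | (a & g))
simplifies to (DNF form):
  ~a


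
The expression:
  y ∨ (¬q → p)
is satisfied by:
  {y: True, q: True, p: True}
  {y: True, q: True, p: False}
  {y: True, p: True, q: False}
  {y: True, p: False, q: False}
  {q: True, p: True, y: False}
  {q: True, p: False, y: False}
  {p: True, q: False, y: False}


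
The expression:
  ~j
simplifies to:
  ~j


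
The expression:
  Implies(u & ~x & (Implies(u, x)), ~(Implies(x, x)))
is always true.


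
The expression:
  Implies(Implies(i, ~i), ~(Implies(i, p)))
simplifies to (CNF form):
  i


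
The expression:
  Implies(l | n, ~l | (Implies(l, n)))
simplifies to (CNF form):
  n | ~l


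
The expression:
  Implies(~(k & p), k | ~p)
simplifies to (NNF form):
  k | ~p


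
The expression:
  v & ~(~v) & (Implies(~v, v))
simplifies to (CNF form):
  v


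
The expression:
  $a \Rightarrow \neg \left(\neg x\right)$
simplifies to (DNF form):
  $x \vee \neg a$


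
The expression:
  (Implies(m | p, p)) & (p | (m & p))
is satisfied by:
  {p: True}


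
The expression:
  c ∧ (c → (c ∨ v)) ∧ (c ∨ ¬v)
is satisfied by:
  {c: True}


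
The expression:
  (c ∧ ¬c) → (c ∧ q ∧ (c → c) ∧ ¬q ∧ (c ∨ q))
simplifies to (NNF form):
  True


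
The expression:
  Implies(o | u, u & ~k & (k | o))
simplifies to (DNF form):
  (u & ~u) | (~o & ~u) | (o & u & ~k) | (o & u & ~u) | (o & ~k & ~o) | (o & ~o & ~u) | (u & ~k & ~u) | (~k & ~o & ~u)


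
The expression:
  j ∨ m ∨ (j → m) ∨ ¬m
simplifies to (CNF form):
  True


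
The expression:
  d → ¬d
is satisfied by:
  {d: False}


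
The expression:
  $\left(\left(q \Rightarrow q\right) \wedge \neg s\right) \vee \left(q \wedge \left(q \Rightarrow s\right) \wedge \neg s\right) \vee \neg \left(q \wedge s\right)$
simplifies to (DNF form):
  $\neg q \vee \neg s$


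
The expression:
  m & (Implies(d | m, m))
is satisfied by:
  {m: True}


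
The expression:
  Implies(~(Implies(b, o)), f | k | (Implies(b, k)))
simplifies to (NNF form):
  f | k | o | ~b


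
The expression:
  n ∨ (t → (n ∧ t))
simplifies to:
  n ∨ ¬t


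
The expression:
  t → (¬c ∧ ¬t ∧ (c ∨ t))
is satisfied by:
  {t: False}


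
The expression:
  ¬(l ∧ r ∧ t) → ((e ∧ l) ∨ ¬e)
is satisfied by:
  {l: True, e: False}
  {e: False, l: False}
  {e: True, l: True}


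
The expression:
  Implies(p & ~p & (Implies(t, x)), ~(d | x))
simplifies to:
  True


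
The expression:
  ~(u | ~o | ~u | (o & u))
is never true.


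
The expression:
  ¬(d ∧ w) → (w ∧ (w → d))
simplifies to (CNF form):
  d ∧ w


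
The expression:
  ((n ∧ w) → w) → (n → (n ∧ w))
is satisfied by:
  {w: True, n: False}
  {n: False, w: False}
  {n: True, w: True}


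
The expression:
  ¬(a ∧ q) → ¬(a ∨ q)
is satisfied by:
  {a: False, q: False}
  {q: True, a: True}
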